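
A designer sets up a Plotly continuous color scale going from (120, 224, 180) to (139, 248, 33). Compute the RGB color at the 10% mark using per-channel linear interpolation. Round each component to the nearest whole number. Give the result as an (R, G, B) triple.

(122, 226, 165)

10% corresponds to t = 0.1.
R = 120 + 0.1 × (139 − 120) = 120 + 0.1 × 19 = 121.9 → 122
G = 224 + 0.1 × (248 − 224) = 224 + 0.1 × 24 = 226.4 → 226
B = 180 + 0.1 × (33 − 180) = 180 + 0.1 × -147 = 165.3 → 165
So the blended color is (122, 226, 165), about #7ae2a5.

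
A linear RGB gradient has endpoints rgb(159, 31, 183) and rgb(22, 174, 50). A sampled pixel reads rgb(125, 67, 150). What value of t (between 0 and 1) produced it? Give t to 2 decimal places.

Invert the lerp on the G channel (largest span, 143): t = (67 − 31) / (174 − 31) = 36/143 = 0.25175.
Check on R: (125 − 159)/(22 − 159) = 0.2482 ✓

0.25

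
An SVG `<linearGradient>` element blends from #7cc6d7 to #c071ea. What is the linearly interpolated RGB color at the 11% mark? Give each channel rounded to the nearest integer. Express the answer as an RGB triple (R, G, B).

#7cc6d7 → (124, 198, 215); #c071ea → (192, 113, 234).
11% corresponds to t = 0.11.
R = 124 + 0.11 × (192 − 124) = 124 + 0.11 × 68 = 131.48 → 131
G = 198 + 0.11 × (113 − 198) = 198 + 0.11 × -85 = 188.65 → 189
B = 215 + 0.11 × (234 − 215) = 215 + 0.11 × 19 = 217.09 → 217
So the blended color is (131, 189, 217), about #83bdd9.

(131, 189, 217)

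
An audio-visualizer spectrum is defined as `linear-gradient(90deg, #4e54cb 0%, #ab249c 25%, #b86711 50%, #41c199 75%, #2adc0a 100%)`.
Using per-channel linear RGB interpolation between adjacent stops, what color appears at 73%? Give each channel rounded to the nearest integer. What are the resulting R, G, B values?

73% lies between the 50% and 75% stops, so the local fraction is t = (73 − 50)/(75 − 50) = 23/25 ≈ 0.92.
#b86711 → (184, 103, 17); #41c199 → (65, 193, 153).
R = 184 + 0.92 × (65 − 184) = 74.52 → 75
G = 103 + 0.92 × (193 − 103) = 185.8 → 186
B = 17 + 0.92 × (153 − 17) = 142.12 → 142

(75, 186, 142)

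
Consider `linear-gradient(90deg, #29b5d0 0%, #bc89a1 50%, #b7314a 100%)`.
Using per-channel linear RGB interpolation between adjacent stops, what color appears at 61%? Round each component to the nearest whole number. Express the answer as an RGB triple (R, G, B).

(187, 118, 142)

61% lies between the 50% and 100% stops, so the local fraction is t = (61 − 50)/(100 − 50) = 11/50 ≈ 0.22.
#bc89a1 → (188, 137, 161); #b7314a → (183, 49, 74).
R = 188 + 0.22 × (183 − 188) = 186.9 → 187
G = 137 + 0.22 × (49 − 137) = 117.64 → 118
B = 161 + 0.22 × (74 − 161) = 141.86 → 142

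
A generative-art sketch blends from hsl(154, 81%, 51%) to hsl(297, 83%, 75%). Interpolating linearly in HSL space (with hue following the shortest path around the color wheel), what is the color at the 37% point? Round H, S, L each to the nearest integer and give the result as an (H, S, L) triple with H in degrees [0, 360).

(207, 82, 60)

Hue arc: Δh = 297 − 154 = 143° (|Δh| ≤ 180, already the shorter path).
H = 154 + 0.37 × (143) = 206.91 → 207°
S = 81 + 0.37 × (83 − 81) = 81.74 → 82%
L = 51 + 0.37 × (75 − 51) = 59.88 → 60%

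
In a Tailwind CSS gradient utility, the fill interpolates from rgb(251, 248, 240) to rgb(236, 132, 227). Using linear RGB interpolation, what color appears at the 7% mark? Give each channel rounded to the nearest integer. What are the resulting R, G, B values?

7% corresponds to t = 0.07.
R = 251 + 0.07 × (236 − 251) = 251 + 0.07 × -15 = 249.95 → 250
G = 248 + 0.07 × (132 − 248) = 248 + 0.07 × -116 = 239.88 → 240
B = 240 + 0.07 × (227 − 240) = 240 + 0.07 × -13 = 239.09 → 239

(250, 240, 239)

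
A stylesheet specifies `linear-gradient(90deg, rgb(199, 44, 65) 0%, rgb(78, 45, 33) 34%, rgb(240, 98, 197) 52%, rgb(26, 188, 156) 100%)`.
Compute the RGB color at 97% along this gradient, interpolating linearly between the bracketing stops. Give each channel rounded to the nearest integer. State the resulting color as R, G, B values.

97% lies between the 52% and 100% stops, so the local fraction is t = (97 − 52)/(100 − 52) = 45/48 ≈ 0.9375.
R = 240 + 0.9375 × (26 − 240) = 39.375 → 39
G = 98 + 0.9375 × (188 − 98) = 182.375 → 182
B = 197 + 0.9375 × (156 − 197) = 158.562 → 159

(39, 182, 159)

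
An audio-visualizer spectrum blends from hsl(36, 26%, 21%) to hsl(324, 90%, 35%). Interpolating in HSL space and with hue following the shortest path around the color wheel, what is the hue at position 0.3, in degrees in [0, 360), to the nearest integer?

Hue: 324 − 36 = 288°, but |288| > 180 so the shorter arc goes the other way: Δh = 288 − 360 = -72°.
H = 36 + 0.3 × (-72) = 14.4 → 14°

14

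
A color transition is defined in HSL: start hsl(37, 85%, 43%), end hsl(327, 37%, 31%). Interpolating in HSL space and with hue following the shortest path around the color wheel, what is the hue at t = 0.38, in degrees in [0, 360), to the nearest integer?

Hue: 327 − 37 = 290°, but |290| > 180 so the shorter arc goes the other way: Δh = 290 − 360 = -70°.
H = 37 + 0.38 × (-70) = 10.4 → 10°

10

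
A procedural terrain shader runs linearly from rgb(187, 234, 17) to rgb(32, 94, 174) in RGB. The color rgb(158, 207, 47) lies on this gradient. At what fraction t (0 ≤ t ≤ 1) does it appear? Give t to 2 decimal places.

0.19

Invert the lerp on the B channel (largest span, 157): t = (47 − 17) / (174 − 17) = 30/157 = 0.19108.
Check on R: (158 − 187)/(32 − 187) = 0.1871 ✓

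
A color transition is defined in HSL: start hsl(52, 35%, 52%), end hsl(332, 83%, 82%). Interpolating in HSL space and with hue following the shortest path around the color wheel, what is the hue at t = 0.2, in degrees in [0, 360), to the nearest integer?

Hue: 332 − 52 = 280°, but |280| > 180 so the shorter arc goes the other way: Δh = 280 − 360 = -80°.
H = 52 + 0.2 × (-80) = 36 → 36°

36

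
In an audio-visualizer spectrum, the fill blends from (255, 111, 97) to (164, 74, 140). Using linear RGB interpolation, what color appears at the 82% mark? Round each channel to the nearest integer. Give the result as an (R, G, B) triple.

82% corresponds to t = 0.82.
R = 255 + 0.82 × (164 − 255) = 255 + 0.82 × -91 = 180.38 → 180
G = 111 + 0.82 × (74 − 111) = 111 + 0.82 × -37 = 80.66 → 81
B = 97 + 0.82 × (140 − 97) = 97 + 0.82 × 43 = 132.26 → 132
So the blended color is (180, 81, 132), about #b45184.

(180, 81, 132)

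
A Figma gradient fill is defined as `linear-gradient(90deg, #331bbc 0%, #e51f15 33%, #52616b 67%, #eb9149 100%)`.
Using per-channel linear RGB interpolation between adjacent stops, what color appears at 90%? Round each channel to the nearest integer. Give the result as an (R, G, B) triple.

90% lies between the 67% and 100% stops, so the local fraction is t = (90 − 67)/(100 − 67) = 23/33 ≈ 0.697.
#52616b → (82, 97, 107); #eb9149 → (235, 145, 73).
R = 82 + 0.697 × (235 − 82) = 188.641 → 189
G = 97 + 0.697 × (145 − 97) = 130.456 → 130
B = 107 + 0.697 × (73 − 107) = 83.302 → 83

(189, 130, 83)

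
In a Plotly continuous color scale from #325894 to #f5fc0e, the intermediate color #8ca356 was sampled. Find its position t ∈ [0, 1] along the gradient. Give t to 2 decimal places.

Invert the lerp on the R channel (largest span, 195): t = (140 − 50) / (245 − 50) = 90/195 = 0.46154.
Check on G: (163 − 88)/(252 − 88) = 0.4573 ✓

0.46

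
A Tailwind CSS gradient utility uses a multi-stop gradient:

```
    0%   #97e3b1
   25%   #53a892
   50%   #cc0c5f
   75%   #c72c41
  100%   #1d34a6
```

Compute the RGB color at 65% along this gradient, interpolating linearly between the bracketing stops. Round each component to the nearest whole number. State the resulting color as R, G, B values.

65% lies between the 50% and 75% stops, so the local fraction is t = (65 − 50)/(75 − 50) = 15/25 ≈ 0.6.
#cc0c5f → (204, 12, 95); #c72c41 → (199, 44, 65).
R = 204 + 0.6 × (199 − 204) = 201 → 201
G = 12 + 0.6 × (44 − 12) = 31.2 → 31
B = 95 + 0.6 × (65 − 95) = 77 → 77

(201, 31, 77)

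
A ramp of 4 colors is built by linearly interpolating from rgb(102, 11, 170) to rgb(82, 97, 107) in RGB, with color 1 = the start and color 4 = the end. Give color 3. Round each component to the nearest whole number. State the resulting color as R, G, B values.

(89, 68, 128)

With 4 swatches and endpoints inclusive, swatch 3 sits at t = (3 − 1)/(4 − 1) = 2/3 ≈ 0.6667.
R = 102 + 0.6667 × (82 − 102) = 88.666 → 89
G = 11 + 0.6667 × (97 − 11) = 68.336 → 68
B = 170 + 0.6667 × (107 − 170) = 127.998 → 128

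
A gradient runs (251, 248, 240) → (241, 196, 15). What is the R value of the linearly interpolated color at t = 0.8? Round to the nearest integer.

243

R = 251 + 0.8 × (241 − 251) = 243 → 243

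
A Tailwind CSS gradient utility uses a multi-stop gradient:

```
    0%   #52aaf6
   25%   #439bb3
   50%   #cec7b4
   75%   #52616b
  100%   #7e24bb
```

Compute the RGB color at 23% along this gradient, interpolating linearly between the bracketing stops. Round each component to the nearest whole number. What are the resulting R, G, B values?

(68, 156, 184)

23% lies between the 0% and 25% stops, so the local fraction is t = (23 − 0)/(25 − 0) = 23/25 ≈ 0.92.
#52aaf6 → (82, 170, 246); #439bb3 → (67, 155, 179).
R = 82 + 0.92 × (67 − 82) = 68.2 → 68
G = 170 + 0.92 × (155 − 170) = 156.2 → 156
B = 246 + 0.92 × (179 − 246) = 184.36 → 184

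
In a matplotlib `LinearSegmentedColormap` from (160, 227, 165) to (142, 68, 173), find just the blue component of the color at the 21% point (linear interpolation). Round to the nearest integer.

B = 165 + 0.21 × (173 − 165) = 166.68 → 167

167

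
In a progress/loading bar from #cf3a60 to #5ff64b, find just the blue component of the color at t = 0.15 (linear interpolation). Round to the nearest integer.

B₁ = 96 (from #cf3a60), B₂ = 75 (from #5ff64b).
B = 96 + 0.15 × (75 − 96) = 92.85 → 93

93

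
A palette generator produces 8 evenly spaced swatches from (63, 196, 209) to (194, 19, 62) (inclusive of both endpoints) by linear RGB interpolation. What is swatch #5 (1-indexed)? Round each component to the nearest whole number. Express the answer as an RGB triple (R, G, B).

(138, 95, 125)

With 8 swatches and endpoints inclusive, swatch 5 sits at t = (5 − 1)/(8 − 1) = 4/7 ≈ 0.5714.
R = 63 + 0.5714 × (194 − 63) = 137.853 → 138
G = 196 + 0.5714 × (19 − 196) = 94.862 → 95
B = 209 + 0.5714 × (62 − 209) = 125.004 → 125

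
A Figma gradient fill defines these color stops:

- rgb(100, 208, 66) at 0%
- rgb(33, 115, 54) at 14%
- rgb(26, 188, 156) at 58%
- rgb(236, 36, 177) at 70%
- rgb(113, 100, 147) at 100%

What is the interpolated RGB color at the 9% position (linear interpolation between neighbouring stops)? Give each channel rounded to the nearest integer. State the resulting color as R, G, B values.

9% lies between the 0% and 14% stops, so the local fraction is t = (9 − 0)/(14 − 0) = 9/14 ≈ 0.6429.
R = 100 + 0.6429 × (33 − 100) = 56.926 → 57
G = 208 + 0.6429 × (115 − 208) = 148.21 → 148
B = 66 + 0.6429 × (54 − 66) = 58.285 → 58

(57, 148, 58)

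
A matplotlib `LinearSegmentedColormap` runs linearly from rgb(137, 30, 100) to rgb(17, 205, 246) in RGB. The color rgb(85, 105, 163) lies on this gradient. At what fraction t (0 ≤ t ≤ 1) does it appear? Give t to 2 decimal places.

Invert the lerp on the G channel (largest span, 175): t = (105 − 30) / (205 − 30) = 75/175 = 0.42857.
Check on R: (85 − 137)/(17 − 137) = 0.4333 ✓

0.43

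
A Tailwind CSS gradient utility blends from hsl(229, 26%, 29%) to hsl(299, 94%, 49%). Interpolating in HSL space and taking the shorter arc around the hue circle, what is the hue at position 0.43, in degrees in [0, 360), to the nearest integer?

Hue arc: Δh = 299 − 229 = 70° (|Δh| ≤ 180, already the shorter path).
H = 229 + 0.43 × (70) = 259.1 → 259°

259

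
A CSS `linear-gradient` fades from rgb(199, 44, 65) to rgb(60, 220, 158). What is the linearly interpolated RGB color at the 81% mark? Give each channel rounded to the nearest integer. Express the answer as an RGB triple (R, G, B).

81% corresponds to t = 0.81.
R = 199 + 0.81 × (60 − 199) = 199 + 0.81 × -139 = 86.41 → 86
G = 44 + 0.81 × (220 − 44) = 44 + 0.81 × 176 = 186.56 → 187
B = 65 + 0.81 × (158 − 65) = 65 + 0.81 × 93 = 140.33 → 140
So the blended color is (86, 187, 140), about #56bb8c.

(86, 187, 140)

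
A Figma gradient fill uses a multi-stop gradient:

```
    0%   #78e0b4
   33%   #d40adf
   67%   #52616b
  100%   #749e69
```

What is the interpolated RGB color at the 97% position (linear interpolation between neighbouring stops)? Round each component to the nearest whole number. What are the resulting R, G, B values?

(113, 152, 105)

97% lies between the 67% and 100% stops, so the local fraction is t = (97 − 67)/(100 − 67) = 30/33 ≈ 0.9091.
#52616b → (82, 97, 107); #749e69 → (116, 158, 105).
R = 82 + 0.9091 × (116 − 82) = 112.909 → 113
G = 97 + 0.9091 × (158 − 97) = 152.455 → 152
B = 107 + 0.9091 × (105 − 107) = 105.182 → 105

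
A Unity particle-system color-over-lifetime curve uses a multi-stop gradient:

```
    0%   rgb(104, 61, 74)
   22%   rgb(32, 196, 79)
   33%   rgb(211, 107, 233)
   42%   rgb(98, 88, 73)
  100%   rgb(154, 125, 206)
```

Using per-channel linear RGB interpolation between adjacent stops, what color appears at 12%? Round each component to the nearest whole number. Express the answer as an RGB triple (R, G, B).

12% lies between the 0% and 22% stops, so the local fraction is t = (12 − 0)/(22 − 0) = 12/22 ≈ 0.5455.
R = 104 + 0.5455 × (32 − 104) = 64.724 → 65
G = 61 + 0.5455 × (196 − 61) = 134.642 → 135
B = 74 + 0.5455 × (79 − 74) = 76.728 → 77

(65, 135, 77)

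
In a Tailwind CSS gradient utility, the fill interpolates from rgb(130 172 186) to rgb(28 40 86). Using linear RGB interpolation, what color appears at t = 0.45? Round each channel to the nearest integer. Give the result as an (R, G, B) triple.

(84, 113, 141)

R = 130 + 0.45 × (28 − 130) = 130 + 0.45 × -102 = 84.1 → 84
G = 172 + 0.45 × (40 − 172) = 172 + 0.45 × -132 = 112.6 → 113
B = 186 + 0.45 × (86 − 186) = 186 + 0.45 × -100 = 141 → 141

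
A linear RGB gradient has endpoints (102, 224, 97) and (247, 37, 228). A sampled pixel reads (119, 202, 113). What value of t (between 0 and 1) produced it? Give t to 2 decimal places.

Invert the lerp on the G channel (largest span, 187): t = (202 − 224) / (37 − 224) = -22/-187 = 0.11765.
Check on R: (119 − 102)/(247 − 102) = 0.1172 ✓

0.12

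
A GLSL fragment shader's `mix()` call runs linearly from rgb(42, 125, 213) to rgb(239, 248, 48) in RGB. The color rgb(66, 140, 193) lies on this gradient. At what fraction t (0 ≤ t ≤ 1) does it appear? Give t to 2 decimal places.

Invert the lerp on the R channel (largest span, 197): t = (66 − 42) / (239 − 42) = 24/197 = 0.12183.
Check on G: (140 − 125)/(248 − 125) = 0.122 ✓

0.12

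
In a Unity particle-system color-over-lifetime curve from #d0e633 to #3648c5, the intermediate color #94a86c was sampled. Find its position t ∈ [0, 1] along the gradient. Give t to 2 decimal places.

0.39

Invert the lerp on the G channel (largest span, 158): t = (168 − 230) / (72 − 230) = -62/-158 = 0.39241.
Check on R: (148 − 208)/(54 − 208) = 0.3896 ✓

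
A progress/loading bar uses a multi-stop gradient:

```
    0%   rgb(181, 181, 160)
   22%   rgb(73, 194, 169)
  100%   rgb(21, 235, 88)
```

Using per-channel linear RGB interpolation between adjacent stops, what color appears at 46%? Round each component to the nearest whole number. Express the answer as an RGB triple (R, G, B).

46% lies between the 22% and 100% stops, so the local fraction is t = (46 − 22)/(100 − 22) = 24/78 ≈ 0.3077.
R = 73 + 0.3077 × (21 − 73) = 57 → 57
G = 194 + 0.3077 × (235 − 194) = 206.616 → 207
B = 169 + 0.3077 × (88 − 169) = 144.076 → 144

(57, 207, 144)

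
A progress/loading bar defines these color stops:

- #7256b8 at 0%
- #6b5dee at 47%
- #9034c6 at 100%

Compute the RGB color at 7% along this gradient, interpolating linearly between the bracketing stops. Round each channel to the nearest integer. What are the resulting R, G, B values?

7% lies between the 0% and 47% stops, so the local fraction is t = (7 − 0)/(47 − 0) = 7/47 ≈ 0.1489.
#7256b8 → (114, 86, 184); #6b5dee → (107, 93, 238).
R = 114 + 0.1489 × (107 − 114) = 112.958 → 113
G = 86 + 0.1489 × (93 − 86) = 87.042 → 87
B = 184 + 0.1489 × (238 − 184) = 192.041 → 192

(113, 87, 192)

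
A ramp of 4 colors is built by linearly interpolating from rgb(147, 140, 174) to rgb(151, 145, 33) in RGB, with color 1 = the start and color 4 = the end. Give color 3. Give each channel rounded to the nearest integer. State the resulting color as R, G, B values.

With 4 swatches and endpoints inclusive, swatch 3 sits at t = (3 − 1)/(4 − 1) = 2/3 ≈ 0.6667.
R = 147 + 0.6667 × (151 − 147) = 149.667 → 150
G = 140 + 0.6667 × (145 − 140) = 143.333 → 143
B = 174 + 0.6667 × (33 − 174) = 79.995 → 80

(150, 143, 80)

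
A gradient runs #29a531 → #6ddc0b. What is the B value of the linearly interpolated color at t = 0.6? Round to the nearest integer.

26

B₁ = 49 (from #29a531), B₂ = 11 (from #6ddc0b).
B = 49 + 0.6 × (11 − 49) = 26.2 → 26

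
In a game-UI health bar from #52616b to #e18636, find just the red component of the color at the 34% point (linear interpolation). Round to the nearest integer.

R₁ = 82 (from #52616b), R₂ = 225 (from #e18636).
R = 82 + 0.34 × (225 − 82) = 130.62 → 131

131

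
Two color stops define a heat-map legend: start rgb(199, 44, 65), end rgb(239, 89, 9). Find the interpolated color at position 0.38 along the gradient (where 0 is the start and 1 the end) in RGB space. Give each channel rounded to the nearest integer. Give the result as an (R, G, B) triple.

R = 199 + 0.38 × (239 − 199) = 199 + 0.38 × 40 = 214.2 → 214
G = 44 + 0.38 × (89 − 44) = 44 + 0.38 × 45 = 61.1 → 61
B = 65 + 0.38 × (9 − 65) = 65 + 0.38 × -56 = 43.72 → 44

(214, 61, 44)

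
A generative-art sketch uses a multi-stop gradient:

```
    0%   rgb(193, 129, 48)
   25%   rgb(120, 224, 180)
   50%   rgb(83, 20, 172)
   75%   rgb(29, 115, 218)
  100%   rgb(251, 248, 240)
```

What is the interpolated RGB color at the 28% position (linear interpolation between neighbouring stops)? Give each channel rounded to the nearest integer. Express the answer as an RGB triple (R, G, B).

28% lies between the 25% and 50% stops, so the local fraction is t = (28 − 25)/(50 − 25) = 3/25 ≈ 0.12.
R = 120 + 0.12 × (83 − 120) = 115.56 → 116
G = 224 + 0.12 × (20 − 224) = 199.52 → 200
B = 180 + 0.12 × (172 − 180) = 179.04 → 179

(116, 200, 179)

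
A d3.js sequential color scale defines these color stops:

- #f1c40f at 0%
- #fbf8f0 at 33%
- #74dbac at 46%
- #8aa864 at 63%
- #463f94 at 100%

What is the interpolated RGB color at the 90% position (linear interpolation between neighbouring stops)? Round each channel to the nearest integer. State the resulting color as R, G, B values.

(88, 91, 135)

90% lies between the 63% and 100% stops, so the local fraction is t = (90 − 63)/(100 − 63) = 27/37 ≈ 0.7297.
#8aa864 → (138, 168, 100); #463f94 → (70, 63, 148).
R = 138 + 0.7297 × (70 − 138) = 88.38 → 88
G = 168 + 0.7297 × (63 − 168) = 91.382 → 91
B = 100 + 0.7297 × (148 − 100) = 135.026 → 135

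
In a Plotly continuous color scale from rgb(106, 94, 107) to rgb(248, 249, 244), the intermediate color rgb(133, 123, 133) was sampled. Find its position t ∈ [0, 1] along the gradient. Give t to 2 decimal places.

Invert the lerp on the G channel (largest span, 155): t = (123 − 94) / (249 − 94) = 29/155 = 0.1871.
Check on R: (133 − 106)/(248 − 106) = 0.1901 ✓

0.19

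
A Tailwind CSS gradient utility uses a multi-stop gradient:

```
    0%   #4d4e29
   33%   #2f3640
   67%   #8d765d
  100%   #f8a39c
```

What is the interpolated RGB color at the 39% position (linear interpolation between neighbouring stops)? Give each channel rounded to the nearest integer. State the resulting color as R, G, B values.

39% lies between the 33% and 67% stops, so the local fraction is t = (39 − 33)/(67 − 33) = 6/34 ≈ 0.1765.
#2f3640 → (47, 54, 64); #8d765d → (141, 118, 93).
R = 47 + 0.1765 × (141 − 47) = 63.591 → 64
G = 54 + 0.1765 × (118 − 54) = 65.296 → 65
B = 64 + 0.1765 × (93 − 64) = 69.118 → 69

(64, 65, 69)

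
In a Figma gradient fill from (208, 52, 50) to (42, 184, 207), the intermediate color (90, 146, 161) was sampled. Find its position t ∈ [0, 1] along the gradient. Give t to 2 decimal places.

0.71

Invert the lerp on the R channel (largest span, 166): t = (90 − 208) / (42 − 208) = -118/-166 = 0.71084.
Check on G: (146 − 52)/(184 − 52) = 0.7121 ✓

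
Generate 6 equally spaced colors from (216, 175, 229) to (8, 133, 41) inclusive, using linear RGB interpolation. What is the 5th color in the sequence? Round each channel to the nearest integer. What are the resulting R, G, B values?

(50, 141, 79)

With 6 swatches and endpoints inclusive, swatch 5 sits at t = (5 − 1)/(6 − 1) = 4/5 ≈ 0.8.
R = 216 + 0.8 × (8 − 216) = 49.6 → 50
G = 175 + 0.8 × (133 − 175) = 141.4 → 141
B = 229 + 0.8 × (41 − 229) = 78.6 → 79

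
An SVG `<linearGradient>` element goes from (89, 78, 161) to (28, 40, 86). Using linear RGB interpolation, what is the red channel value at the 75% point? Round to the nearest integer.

R = 89 + 0.75 × (28 − 89) = 43.25 → 43

43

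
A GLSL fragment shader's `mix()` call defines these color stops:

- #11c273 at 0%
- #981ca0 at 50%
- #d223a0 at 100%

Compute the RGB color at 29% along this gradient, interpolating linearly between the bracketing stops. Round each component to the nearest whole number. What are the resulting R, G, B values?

29% lies between the 0% and 50% stops, so the local fraction is t = (29 − 0)/(50 − 0) = 29/50 ≈ 0.58.
#11c273 → (17, 194, 115); #981ca0 → (152, 28, 160).
R = 17 + 0.58 × (152 − 17) = 95.3 → 95
G = 194 + 0.58 × (28 − 194) = 97.72 → 98
B = 115 + 0.58 × (160 − 115) = 141.1 → 141

(95, 98, 141)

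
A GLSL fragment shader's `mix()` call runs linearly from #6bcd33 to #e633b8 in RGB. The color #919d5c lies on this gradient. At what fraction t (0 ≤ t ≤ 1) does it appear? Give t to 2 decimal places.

0.31

Invert the lerp on the G channel (largest span, 154): t = (157 − 205) / (51 − 205) = -48/-154 = 0.31169.
Check on R: (145 − 107)/(230 − 107) = 0.3089 ✓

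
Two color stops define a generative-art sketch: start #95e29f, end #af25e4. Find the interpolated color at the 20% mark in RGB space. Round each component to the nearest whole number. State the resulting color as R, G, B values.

(154, 188, 173)

#95e29f → (149, 226, 159); #af25e4 → (175, 37, 228).
20% corresponds to t = 0.2.
R = 149 + 0.2 × (175 − 149) = 149 + 0.2 × 26 = 154.2 → 154
G = 226 + 0.2 × (37 − 226) = 226 + 0.2 × -189 = 188.2 → 188
B = 159 + 0.2 × (228 − 159) = 159 + 0.2 × 69 = 172.8 → 173
So the blended color is (154, 188, 173), about #9abcad.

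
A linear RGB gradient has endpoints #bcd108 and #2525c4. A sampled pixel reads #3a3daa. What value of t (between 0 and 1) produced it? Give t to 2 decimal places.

Invert the lerp on the B channel (largest span, 188): t = (170 − 8) / (196 − 8) = 162/188 = 0.8617.
Check on R: (58 − 188)/(37 − 188) = 0.8609 ✓

0.86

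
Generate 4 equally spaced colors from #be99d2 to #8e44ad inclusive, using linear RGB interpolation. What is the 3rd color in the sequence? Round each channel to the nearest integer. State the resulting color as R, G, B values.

(158, 96, 185)

With 4 swatches and endpoints inclusive, swatch 3 sits at t = (3 − 1)/(4 − 1) = 2/3 ≈ 0.6667.
#be99d2 → (190, 153, 210); #8e44ad → (142, 68, 173).
R = 190 + 0.6667 × (142 − 190) = 157.998 → 158
G = 153 + 0.6667 × (68 − 153) = 96.331 → 96
B = 210 + 0.6667 × (173 − 210) = 185.332 → 185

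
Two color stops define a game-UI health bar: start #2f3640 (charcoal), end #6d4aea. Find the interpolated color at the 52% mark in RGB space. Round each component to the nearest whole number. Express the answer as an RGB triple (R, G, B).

(79, 64, 152)

#2f3640 → (47, 54, 64); #6d4aea → (109, 74, 234).
52% corresponds to t = 0.52.
R = 47 + 0.52 × (109 − 47) = 47 + 0.52 × 62 = 79.24 → 79
G = 54 + 0.52 × (74 − 54) = 54 + 0.52 × 20 = 64.4 → 64
B = 64 + 0.52 × (234 − 64) = 64 + 0.52 × 170 = 152.4 → 152
So the blended color is (79, 64, 152), about #4f4098.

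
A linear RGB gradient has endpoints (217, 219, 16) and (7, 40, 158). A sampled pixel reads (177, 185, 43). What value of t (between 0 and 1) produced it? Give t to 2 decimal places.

0.19

Invert the lerp on the R channel (largest span, 210): t = (177 − 217) / (7 − 217) = -40/-210 = 0.19048.
Check on G: (185 − 219)/(40 − 219) = 0.1899 ✓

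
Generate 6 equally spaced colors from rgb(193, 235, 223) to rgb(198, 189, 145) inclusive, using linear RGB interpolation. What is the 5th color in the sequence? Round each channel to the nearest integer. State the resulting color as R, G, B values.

(197, 198, 161)

With 6 swatches and endpoints inclusive, swatch 5 sits at t = (5 − 1)/(6 − 1) = 4/5 ≈ 0.8.
R = 193 + 0.8 × (198 − 193) = 197 → 197
G = 235 + 0.8 × (189 − 235) = 198.2 → 198
B = 223 + 0.8 × (145 − 223) = 160.6 → 161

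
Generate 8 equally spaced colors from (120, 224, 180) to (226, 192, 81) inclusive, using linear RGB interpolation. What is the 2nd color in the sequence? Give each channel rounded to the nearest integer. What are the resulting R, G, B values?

With 8 swatches and endpoints inclusive, swatch 2 sits at t = (2 − 1)/(8 − 1) = 1/7 ≈ 0.1429.
R = 120 + 0.1429 × (226 − 120) = 135.147 → 135
G = 224 + 0.1429 × (192 − 224) = 219.427 → 219
B = 180 + 0.1429 × (81 − 180) = 165.853 → 166

(135, 219, 166)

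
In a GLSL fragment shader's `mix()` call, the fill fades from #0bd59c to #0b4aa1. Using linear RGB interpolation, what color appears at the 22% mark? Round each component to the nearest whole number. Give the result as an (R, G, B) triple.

(11, 182, 157)

#0bd59c → (11, 213, 156); #0b4aa1 → (11, 74, 161).
22% corresponds to t = 0.22.
R = 11 + 0.22 × (11 − 11) = 11 + 0.22 × 0 = 11 → 11
G = 213 + 0.22 × (74 − 213) = 213 + 0.22 × -139 = 182.42 → 182
B = 156 + 0.22 × (161 − 156) = 156 + 0.22 × 5 = 157.1 → 157
So the blended color is (11, 182, 157), about #0bb69d.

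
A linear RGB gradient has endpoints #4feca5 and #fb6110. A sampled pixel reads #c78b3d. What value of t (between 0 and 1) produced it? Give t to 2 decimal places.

Invert the lerp on the R channel (largest span, 172): t = (199 − 79) / (251 − 79) = 120/172 = 0.69767.
Check on G: (139 − 236)/(97 − 236) = 0.6978 ✓

0.70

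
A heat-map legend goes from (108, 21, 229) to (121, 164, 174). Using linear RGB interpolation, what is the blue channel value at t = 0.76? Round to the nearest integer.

187

B = 229 + 0.76 × (174 − 229) = 187.2 → 187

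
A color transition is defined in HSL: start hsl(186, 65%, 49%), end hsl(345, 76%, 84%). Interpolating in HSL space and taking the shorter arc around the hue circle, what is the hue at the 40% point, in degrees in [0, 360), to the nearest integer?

Hue arc: Δh = 345 − 186 = 159° (|Δh| ≤ 180, already the shorter path).
H = 186 + 0.4 × (159) = 249.6 → 250°

250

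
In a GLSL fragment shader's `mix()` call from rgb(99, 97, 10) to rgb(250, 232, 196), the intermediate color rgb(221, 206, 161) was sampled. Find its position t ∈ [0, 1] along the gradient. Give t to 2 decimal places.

0.81

Invert the lerp on the B channel (largest span, 186): t = (161 − 10) / (196 − 10) = 151/186 = 0.81183.
Check on R: (221 − 99)/(250 − 99) = 0.8079 ✓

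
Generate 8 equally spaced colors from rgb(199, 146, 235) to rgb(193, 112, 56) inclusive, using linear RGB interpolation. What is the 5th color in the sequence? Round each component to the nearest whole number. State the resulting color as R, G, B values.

(196, 127, 133)

With 8 swatches and endpoints inclusive, swatch 5 sits at t = (5 − 1)/(8 − 1) = 4/7 ≈ 0.5714.
R = 199 + 0.5714 × (193 − 199) = 195.572 → 196
G = 146 + 0.5714 × (112 − 146) = 126.572 → 127
B = 235 + 0.5714 × (56 − 235) = 132.719 → 133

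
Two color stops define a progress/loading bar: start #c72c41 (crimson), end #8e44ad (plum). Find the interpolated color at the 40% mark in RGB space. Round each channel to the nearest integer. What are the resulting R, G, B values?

(176, 54, 108)

#c72c41 → (199, 44, 65); #8e44ad → (142, 68, 173).
40% corresponds to t = 0.4.
R = 199 + 0.4 × (142 − 199) = 199 + 0.4 × -57 = 176.2 → 176
G = 44 + 0.4 × (68 − 44) = 44 + 0.4 × 24 = 53.6 → 54
B = 65 + 0.4 × (173 − 65) = 65 + 0.4 × 108 = 108.2 → 108
So the blended color is (176, 54, 108), about #b0366c.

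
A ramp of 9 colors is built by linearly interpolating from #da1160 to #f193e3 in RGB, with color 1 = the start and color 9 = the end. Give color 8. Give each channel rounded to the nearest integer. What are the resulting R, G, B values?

(238, 131, 211)

With 9 swatches and endpoints inclusive, swatch 8 sits at t = (8 − 1)/(9 − 1) = 7/8 ≈ 0.875.
#da1160 → (218, 17, 96); #f193e3 → (241, 147, 227).
R = 218 + 0.875 × (241 − 218) = 238.125 → 238
G = 17 + 0.875 × (147 − 17) = 130.75 → 131
B = 96 + 0.875 × (227 − 96) = 210.625 → 211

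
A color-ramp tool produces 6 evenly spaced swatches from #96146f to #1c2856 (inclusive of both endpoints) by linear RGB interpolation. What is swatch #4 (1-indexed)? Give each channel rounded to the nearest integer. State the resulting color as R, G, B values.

(77, 32, 96)

With 6 swatches and endpoints inclusive, swatch 4 sits at t = (4 − 1)/(6 − 1) = 3/5 ≈ 0.6.
#96146f → (150, 20, 111); #1c2856 → (28, 40, 86).
R = 150 + 0.6 × (28 − 150) = 76.8 → 77
G = 20 + 0.6 × (40 − 20) = 32 → 32
B = 111 + 0.6 × (86 − 111) = 96 → 96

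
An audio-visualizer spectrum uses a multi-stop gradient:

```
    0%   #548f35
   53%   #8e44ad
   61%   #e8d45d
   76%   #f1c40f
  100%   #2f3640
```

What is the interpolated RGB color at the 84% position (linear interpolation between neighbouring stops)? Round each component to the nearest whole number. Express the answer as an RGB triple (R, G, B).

(176, 149, 31)

84% lies between the 76% and 100% stops, so the local fraction is t = (84 − 76)/(100 − 76) = 8/24 ≈ 0.3333.
#f1c40f → (241, 196, 15); #2f3640 → (47, 54, 64).
R = 241 + 0.3333 × (47 − 241) = 176.34 → 176
G = 196 + 0.3333 × (54 − 196) = 148.671 → 149
B = 15 + 0.3333 × (64 − 15) = 31.332 → 31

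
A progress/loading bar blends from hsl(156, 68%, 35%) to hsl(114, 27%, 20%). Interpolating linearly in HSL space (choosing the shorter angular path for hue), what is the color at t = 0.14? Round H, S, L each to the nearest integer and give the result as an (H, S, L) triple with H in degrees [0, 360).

Hue arc: Δh = 114 − 156 = -42° (|Δh| ≤ 180, already the shorter path).
H = 156 + 0.14 × (-42) = 150.12 → 150°
S = 68 + 0.14 × (27 − 68) = 62.26 → 62%
L = 35 + 0.14 × (20 − 35) = 32.9 → 33%

(150, 62, 33)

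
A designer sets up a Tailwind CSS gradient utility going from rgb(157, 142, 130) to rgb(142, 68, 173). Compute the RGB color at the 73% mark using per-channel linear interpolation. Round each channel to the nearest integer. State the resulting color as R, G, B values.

73% corresponds to t = 0.73.
R = 157 + 0.73 × (142 − 157) = 157 + 0.73 × -15 = 146.05 → 146
G = 142 + 0.73 × (68 − 142) = 142 + 0.73 × -74 = 87.98 → 88
B = 130 + 0.73 × (173 − 130) = 130 + 0.73 × 43 = 161.39 → 161

(146, 88, 161)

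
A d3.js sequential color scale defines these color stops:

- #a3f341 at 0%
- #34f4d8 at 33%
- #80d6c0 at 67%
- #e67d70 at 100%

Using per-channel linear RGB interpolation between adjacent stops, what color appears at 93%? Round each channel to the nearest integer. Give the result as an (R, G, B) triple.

(208, 144, 129)

93% lies between the 67% and 100% stops, so the local fraction is t = (93 − 67)/(100 − 67) = 26/33 ≈ 0.7879.
#80d6c0 → (128, 214, 192); #e67d70 → (230, 125, 112).
R = 128 + 0.7879 × (230 − 128) = 208.366 → 208
G = 214 + 0.7879 × (125 − 214) = 143.877 → 144
B = 192 + 0.7879 × (112 − 192) = 128.968 → 129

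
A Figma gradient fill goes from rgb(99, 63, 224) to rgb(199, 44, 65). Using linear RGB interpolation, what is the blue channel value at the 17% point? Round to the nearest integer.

197

B = 224 + 0.17 × (65 − 224) = 196.97 → 197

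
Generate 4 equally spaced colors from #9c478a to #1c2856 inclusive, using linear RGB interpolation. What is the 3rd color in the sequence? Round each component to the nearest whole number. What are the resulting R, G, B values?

With 4 swatches and endpoints inclusive, swatch 3 sits at t = (3 − 1)/(4 − 1) = 2/3 ≈ 0.6667.
#9c478a → (156, 71, 138); #1c2856 → (28, 40, 86).
R = 156 + 0.6667 × (28 − 156) = 70.662 → 71
G = 71 + 0.6667 × (40 − 71) = 50.332 → 50
B = 138 + 0.6667 × (86 − 138) = 103.332 → 103

(71, 50, 103)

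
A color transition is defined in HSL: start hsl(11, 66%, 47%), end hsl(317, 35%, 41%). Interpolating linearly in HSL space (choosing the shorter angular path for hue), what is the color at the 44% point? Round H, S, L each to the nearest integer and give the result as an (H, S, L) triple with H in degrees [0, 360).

(347, 52, 44)

Hue: 317 − 11 = 306°, but |306| > 180 so the shorter arc goes the other way: Δh = 306 − 360 = -54°.
H = 11 + 0.44 × (-54) = -12.76 → -13 → -13 mod 360 = 347°
S = 66 + 0.44 × (35 − 66) = 52.36 → 52%
L = 47 + 0.44 × (41 − 47) = 44.36 → 44%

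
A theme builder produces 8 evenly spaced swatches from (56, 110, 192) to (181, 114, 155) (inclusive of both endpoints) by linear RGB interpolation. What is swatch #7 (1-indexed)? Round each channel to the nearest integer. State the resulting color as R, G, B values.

(163, 113, 160)

With 8 swatches and endpoints inclusive, swatch 7 sits at t = (7 − 1)/(8 − 1) = 6/7 ≈ 0.8571.
R = 56 + 0.8571 × (181 − 56) = 163.137 → 163
G = 110 + 0.8571 × (114 − 110) = 113.428 → 113
B = 192 + 0.8571 × (155 − 192) = 160.287 → 160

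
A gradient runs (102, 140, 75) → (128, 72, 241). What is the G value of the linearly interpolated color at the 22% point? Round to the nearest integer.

125

G = 140 + 0.22 × (72 − 140) = 125.04 → 125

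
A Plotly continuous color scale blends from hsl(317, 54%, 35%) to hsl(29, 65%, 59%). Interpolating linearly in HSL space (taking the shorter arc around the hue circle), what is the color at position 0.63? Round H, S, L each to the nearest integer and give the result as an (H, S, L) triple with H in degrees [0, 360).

Hue: 29 − 317 = -288°, but |-288| > 180 so the shorter arc goes the other way: Δh = -288 + 360 = 72°.
H = 317 + 0.63 × (72) = 362.36 → 362 → 362 mod 360 = 2°
S = 54 + 0.63 × (65 − 54) = 60.93 → 61%
L = 35 + 0.63 × (59 − 35) = 50.12 → 50%

(2, 61, 50)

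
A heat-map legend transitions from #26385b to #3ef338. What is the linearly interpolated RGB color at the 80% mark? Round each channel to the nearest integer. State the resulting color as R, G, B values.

#26385b → (38, 56, 91); #3ef338 → (62, 243, 56).
80% corresponds to t = 0.8.
R = 38 + 0.8 × (62 − 38) = 38 + 0.8 × 24 = 57.2 → 57
G = 56 + 0.8 × (243 − 56) = 56 + 0.8 × 187 = 205.6 → 206
B = 91 + 0.8 × (56 − 91) = 91 + 0.8 × -35 = 63 → 63
So the blended color is (57, 206, 63), about #39ce3f.

(57, 206, 63)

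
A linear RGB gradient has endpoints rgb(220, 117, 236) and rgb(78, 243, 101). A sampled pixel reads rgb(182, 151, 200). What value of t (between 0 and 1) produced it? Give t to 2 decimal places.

0.27

Invert the lerp on the R channel (largest span, 142): t = (182 − 220) / (78 − 220) = -38/-142 = 0.26761.
Check on G: (151 − 117)/(243 − 117) = 0.2698 ✓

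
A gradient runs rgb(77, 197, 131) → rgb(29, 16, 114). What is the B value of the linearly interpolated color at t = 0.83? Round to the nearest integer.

B = 131 + 0.83 × (114 − 131) = 116.89 → 117

117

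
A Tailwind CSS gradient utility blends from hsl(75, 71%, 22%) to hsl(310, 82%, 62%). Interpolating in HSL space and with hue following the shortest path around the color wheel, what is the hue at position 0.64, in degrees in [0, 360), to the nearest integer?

355

Hue: 310 − 75 = 235°, but |235| > 180 so the shorter arc goes the other way: Δh = 235 − 360 = -125°.
H = 75 + 0.64 × (-125) = -5 → -5 → -5 mod 360 = 355°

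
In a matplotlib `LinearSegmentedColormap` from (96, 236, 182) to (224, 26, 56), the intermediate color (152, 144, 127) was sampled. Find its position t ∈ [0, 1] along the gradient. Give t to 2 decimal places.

0.44

Invert the lerp on the G channel (largest span, 210): t = (144 − 236) / (26 − 236) = -92/-210 = 0.4381.
Check on R: (152 − 96)/(224 − 96) = 0.4375 ✓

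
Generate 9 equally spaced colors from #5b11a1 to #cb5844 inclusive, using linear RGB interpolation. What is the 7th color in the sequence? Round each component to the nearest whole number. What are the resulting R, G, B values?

(175, 70, 91)

With 9 swatches and endpoints inclusive, swatch 7 sits at t = (7 − 1)/(9 − 1) = 6/8 ≈ 0.75.
#5b11a1 → (91, 17, 161); #cb5844 → (203, 88, 68).
R = 91 + 0.75 × (203 − 91) = 175 → 175
G = 17 + 0.75 × (88 − 17) = 70.25 → 70
B = 161 + 0.75 × (68 − 161) = 91.25 → 91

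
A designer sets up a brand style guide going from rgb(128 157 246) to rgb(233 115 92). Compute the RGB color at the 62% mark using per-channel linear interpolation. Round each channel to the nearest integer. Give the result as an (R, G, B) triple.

62% corresponds to t = 0.62.
R = 128 + 0.62 × (233 − 128) = 128 + 0.62 × 105 = 193.1 → 193
G = 157 + 0.62 × (115 − 157) = 157 + 0.62 × -42 = 130.96 → 131
B = 246 + 0.62 × (92 − 246) = 246 + 0.62 × -154 = 150.52 → 151

(193, 131, 151)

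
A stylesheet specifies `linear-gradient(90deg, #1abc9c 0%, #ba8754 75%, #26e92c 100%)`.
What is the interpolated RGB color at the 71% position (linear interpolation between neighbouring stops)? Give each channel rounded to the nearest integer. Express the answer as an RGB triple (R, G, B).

(177, 138, 88)

71% lies between the 0% and 75% stops, so the local fraction is t = (71 − 0)/(75 − 0) = 71/75 ≈ 0.9467.
#1abc9c → (26, 188, 156); #ba8754 → (186, 135, 84).
R = 26 + 0.9467 × (186 − 26) = 177.472 → 177
G = 188 + 0.9467 × (135 − 188) = 137.825 → 138
B = 156 + 0.9467 × (84 − 156) = 87.838 → 88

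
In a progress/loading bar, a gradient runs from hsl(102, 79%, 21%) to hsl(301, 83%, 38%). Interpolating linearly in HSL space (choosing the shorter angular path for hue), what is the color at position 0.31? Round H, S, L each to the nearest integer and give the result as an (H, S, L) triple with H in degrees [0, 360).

Hue: 301 − 102 = 199°, but |199| > 180 so the shorter arc goes the other way: Δh = 199 − 360 = -161°.
H = 102 + 0.31 × (-161) = 52.09 → 52°
S = 79 + 0.31 × (83 − 79) = 80.24 → 80%
L = 21 + 0.31 × (38 − 21) = 26.27 → 26%

(52, 80, 26)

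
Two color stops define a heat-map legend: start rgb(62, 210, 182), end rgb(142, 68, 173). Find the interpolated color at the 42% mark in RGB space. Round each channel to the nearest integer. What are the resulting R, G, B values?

42% corresponds to t = 0.42.
R = 62 + 0.42 × (142 − 62) = 62 + 0.42 × 80 = 95.6 → 96
G = 210 + 0.42 × (68 − 210) = 210 + 0.42 × -142 = 150.36 → 150
B = 182 + 0.42 × (173 − 182) = 182 + 0.42 × -9 = 178.22 → 178
So the blended color is (96, 150, 178), about #6096b2.

(96, 150, 178)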